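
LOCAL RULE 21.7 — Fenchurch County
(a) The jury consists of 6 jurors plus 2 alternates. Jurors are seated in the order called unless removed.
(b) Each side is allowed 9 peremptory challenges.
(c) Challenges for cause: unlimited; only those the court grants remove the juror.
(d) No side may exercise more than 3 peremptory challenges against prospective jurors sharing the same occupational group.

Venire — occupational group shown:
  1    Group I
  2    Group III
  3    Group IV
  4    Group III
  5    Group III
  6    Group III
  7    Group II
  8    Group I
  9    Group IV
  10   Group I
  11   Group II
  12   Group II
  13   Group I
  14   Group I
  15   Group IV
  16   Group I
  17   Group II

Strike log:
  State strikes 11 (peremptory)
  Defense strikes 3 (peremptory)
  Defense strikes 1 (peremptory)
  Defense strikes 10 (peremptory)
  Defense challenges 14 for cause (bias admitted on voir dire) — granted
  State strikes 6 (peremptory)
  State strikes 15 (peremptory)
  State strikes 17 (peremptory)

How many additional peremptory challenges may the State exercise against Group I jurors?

3

State peremptories so far: #11, #6, #15, #17 — 4 of 9 used, 5 left overall.
Against Group I: none yet — per-group cap 3 leaves 3.
Binding limit: min(5, 3) = 3.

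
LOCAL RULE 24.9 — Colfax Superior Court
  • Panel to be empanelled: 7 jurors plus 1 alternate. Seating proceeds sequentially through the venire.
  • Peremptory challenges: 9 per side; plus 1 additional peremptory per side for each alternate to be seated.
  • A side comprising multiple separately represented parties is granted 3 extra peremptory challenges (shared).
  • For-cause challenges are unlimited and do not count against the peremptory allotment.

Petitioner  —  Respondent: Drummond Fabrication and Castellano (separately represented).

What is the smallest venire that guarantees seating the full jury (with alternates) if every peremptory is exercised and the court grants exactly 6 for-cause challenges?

Seats to fill: 7 + 1 alternates = 8.
Peremptories — Petitioner: 9 + 1×1 = 10; Respondent: 9 + 1×1 + 3 = 13; total 23.
For-cause removals: 6.
Minimum venire: 8 + 23 + 6 = 37.

37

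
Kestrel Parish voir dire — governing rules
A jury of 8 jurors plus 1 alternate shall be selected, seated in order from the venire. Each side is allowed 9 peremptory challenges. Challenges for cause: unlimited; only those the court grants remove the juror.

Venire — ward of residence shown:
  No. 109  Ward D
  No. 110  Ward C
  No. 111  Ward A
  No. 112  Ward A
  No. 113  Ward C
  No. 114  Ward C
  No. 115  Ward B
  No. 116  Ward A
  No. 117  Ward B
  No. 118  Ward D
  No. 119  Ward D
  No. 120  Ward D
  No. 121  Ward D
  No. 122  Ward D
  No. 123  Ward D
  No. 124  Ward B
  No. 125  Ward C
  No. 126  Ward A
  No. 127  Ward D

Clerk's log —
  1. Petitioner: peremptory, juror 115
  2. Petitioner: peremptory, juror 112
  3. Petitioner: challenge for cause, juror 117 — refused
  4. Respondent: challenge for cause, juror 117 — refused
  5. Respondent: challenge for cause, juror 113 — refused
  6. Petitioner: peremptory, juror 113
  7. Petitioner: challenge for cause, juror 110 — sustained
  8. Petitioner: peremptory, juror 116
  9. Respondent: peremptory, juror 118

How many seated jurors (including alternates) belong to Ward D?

6

Removed: #110, #112, #113, #115, #116, #118.
Seated (9 incl. alternates): #109, #111, #114, #117, #119, #120, #121, #122, #123.
Of those, in Ward D: #109, #119, #120, #121, #122, #123 → 6.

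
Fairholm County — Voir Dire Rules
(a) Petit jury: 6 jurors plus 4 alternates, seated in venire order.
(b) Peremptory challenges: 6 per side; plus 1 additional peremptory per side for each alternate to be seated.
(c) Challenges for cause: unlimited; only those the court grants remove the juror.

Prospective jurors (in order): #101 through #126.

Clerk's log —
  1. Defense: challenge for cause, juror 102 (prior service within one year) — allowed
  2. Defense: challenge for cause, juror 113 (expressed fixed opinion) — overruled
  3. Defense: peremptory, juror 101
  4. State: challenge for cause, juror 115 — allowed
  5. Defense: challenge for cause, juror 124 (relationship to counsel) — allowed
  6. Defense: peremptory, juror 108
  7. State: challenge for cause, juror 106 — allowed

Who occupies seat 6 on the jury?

Removed: #101, #102, #106, #108, #115, #124. (#113 stays — for-cause denied.)
Seating in order: seats 1–6 → #103, #104, #105, #107, #109, #110; alternates → #111, #112, #113, #114.
So seat 6 is #110.

110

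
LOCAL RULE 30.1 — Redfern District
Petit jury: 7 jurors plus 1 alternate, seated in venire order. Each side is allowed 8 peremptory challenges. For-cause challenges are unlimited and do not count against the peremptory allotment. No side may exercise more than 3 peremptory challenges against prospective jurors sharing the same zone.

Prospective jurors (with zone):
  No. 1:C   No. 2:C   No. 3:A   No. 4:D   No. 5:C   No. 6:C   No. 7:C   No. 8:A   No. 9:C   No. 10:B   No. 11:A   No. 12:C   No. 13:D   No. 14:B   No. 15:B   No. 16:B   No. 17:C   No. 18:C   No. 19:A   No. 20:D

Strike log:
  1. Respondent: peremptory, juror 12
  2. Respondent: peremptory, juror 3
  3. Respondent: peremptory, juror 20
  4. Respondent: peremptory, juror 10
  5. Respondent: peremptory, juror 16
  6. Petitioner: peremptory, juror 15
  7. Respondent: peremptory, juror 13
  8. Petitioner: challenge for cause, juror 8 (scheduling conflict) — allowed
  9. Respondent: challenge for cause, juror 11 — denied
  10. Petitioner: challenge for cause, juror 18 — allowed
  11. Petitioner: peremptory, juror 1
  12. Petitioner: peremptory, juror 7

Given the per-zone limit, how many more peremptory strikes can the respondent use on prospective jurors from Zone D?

1

Respondent peremptories so far: #12, #3, #20, #10, #16, #13 — 6 of 8 used, 2 left overall.
Against Zone D: #20, #13 — 2 used; per-zone cap 3 leaves 1.
Binding limit: min(2, 1) = 1.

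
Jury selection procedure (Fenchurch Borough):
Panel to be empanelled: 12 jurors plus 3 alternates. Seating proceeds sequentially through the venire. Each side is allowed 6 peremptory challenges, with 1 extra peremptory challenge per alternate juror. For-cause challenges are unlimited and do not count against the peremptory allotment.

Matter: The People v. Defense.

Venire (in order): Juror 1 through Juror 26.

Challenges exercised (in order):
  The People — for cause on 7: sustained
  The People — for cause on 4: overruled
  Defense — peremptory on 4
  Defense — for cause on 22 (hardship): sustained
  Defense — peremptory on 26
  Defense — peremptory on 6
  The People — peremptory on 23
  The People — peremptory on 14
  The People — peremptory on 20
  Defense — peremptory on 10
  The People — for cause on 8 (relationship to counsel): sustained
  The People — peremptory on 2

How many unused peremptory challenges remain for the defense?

Defense allotment: 6 base + 1 × 3 alternates = 9.
Defense peremptories used: #4, #26, #6, #10 — 4 (the for-cause on #22 doesn't count).
Remaining: 9 − 4 = 5.

5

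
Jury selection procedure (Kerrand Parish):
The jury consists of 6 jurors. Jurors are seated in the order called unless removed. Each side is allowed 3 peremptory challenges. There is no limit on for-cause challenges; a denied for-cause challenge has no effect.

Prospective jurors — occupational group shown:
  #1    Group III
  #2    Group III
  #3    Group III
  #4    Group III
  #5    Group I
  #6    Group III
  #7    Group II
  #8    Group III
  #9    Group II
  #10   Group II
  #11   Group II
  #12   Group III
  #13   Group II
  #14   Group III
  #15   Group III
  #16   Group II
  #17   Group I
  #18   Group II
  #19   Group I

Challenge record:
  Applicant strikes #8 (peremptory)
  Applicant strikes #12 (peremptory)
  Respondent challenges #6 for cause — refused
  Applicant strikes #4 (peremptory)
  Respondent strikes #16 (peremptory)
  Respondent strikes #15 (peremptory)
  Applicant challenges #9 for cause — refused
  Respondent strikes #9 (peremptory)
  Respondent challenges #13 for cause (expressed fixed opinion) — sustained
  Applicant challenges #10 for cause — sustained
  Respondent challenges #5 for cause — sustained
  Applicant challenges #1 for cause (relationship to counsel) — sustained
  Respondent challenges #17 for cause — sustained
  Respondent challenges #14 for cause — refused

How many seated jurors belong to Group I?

0

Removed: #1, #4, #5, #8, #9, #10, #12, #13, #15, #16, #17.
Seated jurors 1–6: #2, #3, #6, #7, #11, #14.
None of those are in Group I → 0.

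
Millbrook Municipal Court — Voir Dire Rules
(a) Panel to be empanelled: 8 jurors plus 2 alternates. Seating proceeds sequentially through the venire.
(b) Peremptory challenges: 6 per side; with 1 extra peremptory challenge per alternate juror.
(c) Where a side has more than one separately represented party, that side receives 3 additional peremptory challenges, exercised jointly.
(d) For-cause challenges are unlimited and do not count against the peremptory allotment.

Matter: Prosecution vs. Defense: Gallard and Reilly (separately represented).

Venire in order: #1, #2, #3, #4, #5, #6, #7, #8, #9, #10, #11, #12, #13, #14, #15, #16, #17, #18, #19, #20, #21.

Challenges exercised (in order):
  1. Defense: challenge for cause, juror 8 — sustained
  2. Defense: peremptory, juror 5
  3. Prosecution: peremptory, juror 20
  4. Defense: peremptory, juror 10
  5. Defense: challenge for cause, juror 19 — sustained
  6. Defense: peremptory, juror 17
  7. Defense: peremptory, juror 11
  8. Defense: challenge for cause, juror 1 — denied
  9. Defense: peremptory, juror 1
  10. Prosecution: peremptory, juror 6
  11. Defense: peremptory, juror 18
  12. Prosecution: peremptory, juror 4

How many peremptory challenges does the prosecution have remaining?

Prosecution allotment: 6 base + 1 × 2 alternates = 8.
Prosecution peremptories used: #20, #6, #4 — 3.
Remaining: 8 − 3 = 5.

5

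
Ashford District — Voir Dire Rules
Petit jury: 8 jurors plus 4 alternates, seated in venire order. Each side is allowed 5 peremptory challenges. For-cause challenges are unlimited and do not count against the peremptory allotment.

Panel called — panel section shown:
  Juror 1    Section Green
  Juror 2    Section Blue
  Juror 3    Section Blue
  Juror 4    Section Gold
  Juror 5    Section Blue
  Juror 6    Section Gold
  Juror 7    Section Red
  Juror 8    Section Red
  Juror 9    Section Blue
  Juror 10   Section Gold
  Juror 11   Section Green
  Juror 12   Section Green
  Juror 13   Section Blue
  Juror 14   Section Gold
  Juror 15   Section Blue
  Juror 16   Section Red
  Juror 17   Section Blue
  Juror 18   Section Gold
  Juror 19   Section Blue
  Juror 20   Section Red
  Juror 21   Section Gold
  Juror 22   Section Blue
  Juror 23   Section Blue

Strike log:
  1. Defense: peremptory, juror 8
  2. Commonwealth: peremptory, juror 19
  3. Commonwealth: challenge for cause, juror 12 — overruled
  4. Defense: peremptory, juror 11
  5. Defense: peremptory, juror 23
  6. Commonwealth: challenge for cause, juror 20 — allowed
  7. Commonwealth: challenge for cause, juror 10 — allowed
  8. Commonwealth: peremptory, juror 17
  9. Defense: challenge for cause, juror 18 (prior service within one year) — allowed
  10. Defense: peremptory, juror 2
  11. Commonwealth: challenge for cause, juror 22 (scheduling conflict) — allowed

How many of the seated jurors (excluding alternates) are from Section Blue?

Removed: #2, #8, #10, #11, #17, #18, #19, #20, #22, #23.
Seated jurors 1–8: #1, #3, #4, #5, #6, #7, #9, #12 (alternates #13, #14, #15, #16 not counted).
Of those, in Section Blue: #3, #5, #9 → 3.

3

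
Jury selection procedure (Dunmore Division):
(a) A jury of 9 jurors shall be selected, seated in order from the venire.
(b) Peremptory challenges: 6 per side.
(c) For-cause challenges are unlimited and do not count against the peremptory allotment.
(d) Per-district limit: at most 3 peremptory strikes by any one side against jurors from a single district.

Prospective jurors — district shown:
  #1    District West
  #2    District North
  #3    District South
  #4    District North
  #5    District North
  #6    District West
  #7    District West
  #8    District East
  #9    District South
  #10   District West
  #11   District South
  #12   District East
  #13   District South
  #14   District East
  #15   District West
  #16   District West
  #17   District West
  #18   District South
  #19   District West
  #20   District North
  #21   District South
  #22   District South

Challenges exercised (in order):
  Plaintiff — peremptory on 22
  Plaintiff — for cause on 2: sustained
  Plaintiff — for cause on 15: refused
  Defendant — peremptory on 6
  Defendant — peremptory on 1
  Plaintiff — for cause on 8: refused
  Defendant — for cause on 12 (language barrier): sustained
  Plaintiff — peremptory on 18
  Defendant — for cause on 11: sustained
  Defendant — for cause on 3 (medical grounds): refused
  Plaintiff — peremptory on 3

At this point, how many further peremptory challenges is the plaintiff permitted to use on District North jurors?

3

Plaintiff peremptories so far: #22, #18, #3 — 3 of 6 used, 3 left overall.
Against District North: none yet — per-district cap 3 leaves 3.
Binding limit: min(3, 3) = 3.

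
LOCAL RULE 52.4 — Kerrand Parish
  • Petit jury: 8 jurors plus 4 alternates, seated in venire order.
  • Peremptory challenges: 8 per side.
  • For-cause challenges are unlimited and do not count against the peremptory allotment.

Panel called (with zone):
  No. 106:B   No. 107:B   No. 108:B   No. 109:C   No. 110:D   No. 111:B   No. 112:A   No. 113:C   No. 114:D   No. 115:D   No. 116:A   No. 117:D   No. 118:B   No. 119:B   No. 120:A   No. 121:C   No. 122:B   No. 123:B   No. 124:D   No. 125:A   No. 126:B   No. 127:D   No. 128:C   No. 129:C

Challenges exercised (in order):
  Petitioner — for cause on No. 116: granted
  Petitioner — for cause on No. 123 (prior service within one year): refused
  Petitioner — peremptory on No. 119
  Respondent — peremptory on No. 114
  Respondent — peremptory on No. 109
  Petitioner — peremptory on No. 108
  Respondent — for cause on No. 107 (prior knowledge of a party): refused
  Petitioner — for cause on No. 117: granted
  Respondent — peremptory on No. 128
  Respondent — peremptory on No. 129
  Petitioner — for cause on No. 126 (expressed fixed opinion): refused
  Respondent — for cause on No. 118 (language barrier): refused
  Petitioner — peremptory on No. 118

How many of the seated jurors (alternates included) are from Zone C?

2

Removed: #108, #109, #114, #116, #117, #118, #119, #128, #129.
Seated (12 incl. alternates): #106, #107, #110, #111, #112, #113, #115, #120, #121, #122, #123, #124.
Of those, in Zone C: #113, #121 → 2.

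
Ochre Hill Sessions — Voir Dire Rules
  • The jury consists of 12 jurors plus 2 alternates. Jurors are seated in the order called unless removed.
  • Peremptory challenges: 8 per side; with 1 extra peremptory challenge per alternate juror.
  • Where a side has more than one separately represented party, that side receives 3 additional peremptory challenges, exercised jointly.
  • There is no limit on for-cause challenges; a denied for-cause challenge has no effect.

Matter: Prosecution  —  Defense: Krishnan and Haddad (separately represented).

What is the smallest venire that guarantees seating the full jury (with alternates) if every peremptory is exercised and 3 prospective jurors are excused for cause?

Seats to fill: 12 + 2 alternates = 14.
Peremptories — Prosecution: 8 + 1×2 = 10; Defense: 8 + 1×2 + 3 = 13; total 23.
For-cause removals: 3.
Minimum venire: 14 + 23 + 3 = 40.

40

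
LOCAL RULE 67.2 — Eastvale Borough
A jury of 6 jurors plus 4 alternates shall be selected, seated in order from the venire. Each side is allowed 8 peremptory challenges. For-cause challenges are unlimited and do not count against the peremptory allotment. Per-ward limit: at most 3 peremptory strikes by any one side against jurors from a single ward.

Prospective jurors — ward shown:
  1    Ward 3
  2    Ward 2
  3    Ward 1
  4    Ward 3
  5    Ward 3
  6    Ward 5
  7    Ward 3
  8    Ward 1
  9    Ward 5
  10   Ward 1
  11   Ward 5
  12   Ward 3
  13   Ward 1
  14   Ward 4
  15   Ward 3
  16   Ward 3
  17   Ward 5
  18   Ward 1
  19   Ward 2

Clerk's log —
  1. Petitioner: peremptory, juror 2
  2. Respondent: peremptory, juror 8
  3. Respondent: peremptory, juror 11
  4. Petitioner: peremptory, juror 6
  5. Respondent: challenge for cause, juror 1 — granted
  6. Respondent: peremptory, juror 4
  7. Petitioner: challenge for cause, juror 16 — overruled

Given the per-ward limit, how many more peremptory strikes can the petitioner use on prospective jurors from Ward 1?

Petitioner peremptories so far: #2, #6 — 2 of 8 used, 6 left overall.
Against Ward 1: none yet — per-ward cap 3 leaves 3.
Binding limit: min(6, 3) = 3.

3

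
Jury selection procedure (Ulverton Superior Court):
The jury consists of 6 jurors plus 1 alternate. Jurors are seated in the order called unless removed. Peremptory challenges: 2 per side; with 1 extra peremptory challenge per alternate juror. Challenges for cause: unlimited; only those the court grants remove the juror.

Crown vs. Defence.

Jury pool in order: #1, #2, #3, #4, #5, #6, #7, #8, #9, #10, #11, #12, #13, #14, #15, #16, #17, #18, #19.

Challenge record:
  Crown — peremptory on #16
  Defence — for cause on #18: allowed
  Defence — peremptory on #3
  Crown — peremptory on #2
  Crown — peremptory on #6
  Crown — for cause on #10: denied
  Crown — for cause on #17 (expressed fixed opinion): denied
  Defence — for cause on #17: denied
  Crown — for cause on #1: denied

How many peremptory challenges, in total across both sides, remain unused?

Crown allotment: 2 base + 1 × 1 alternate = 3. Defence allotment: 2 base + 1 × 1 alternate = 3.
Crown peremptories used: #16, #2, #6 — 3 (for-cause on #10, #17, #1 don't count).
Defence peremptories used: #3 — 1 (for-cause on #18, #17 don't count).
Remaining: (3 − 3) + (3 − 1) = 2.

2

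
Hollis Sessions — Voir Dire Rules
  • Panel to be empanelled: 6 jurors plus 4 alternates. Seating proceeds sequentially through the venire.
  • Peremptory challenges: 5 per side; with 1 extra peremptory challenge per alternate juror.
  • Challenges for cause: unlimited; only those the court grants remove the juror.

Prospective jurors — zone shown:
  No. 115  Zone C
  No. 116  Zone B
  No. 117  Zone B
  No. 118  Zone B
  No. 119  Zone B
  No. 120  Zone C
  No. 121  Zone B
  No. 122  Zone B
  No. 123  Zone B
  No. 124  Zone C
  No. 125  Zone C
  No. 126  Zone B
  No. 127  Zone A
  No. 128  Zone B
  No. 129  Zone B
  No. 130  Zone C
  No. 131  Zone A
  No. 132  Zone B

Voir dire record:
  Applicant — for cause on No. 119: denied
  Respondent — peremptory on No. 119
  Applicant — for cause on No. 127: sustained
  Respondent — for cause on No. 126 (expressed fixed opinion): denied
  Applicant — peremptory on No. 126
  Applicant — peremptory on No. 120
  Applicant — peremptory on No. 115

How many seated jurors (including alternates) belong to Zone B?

Removed: #115, #119, #120, #126, #127.
Seated (10 incl. alternates): #116, #117, #118, #121, #122, #123, #124, #125, #128, #129.
Of those, in Zone B: #116, #117, #118, #121, #122, #123, #128, #129 → 8.

8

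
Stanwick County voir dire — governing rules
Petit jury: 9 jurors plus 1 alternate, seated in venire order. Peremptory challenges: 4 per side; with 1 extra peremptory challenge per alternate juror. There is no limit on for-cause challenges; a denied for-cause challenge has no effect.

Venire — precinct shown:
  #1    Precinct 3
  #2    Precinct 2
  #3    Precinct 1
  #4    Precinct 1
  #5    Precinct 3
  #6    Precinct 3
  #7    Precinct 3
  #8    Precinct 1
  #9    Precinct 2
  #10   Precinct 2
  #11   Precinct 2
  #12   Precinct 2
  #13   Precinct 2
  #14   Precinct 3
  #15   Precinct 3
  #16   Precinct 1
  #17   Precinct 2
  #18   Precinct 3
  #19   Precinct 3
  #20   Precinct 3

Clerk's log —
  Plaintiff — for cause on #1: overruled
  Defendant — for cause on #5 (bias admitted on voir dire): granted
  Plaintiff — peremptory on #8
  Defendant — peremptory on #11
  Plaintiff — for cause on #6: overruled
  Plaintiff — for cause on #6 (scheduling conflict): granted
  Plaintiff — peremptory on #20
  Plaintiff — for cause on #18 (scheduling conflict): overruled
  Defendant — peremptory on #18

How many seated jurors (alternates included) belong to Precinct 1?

2

Removed: #5, #6, #8, #11, #18, #20.
Seated (10 incl. alternates): #1, #2, #3, #4, #7, #9, #10, #12, #13, #14.
Of those, in Precinct 1: #3, #4 → 2.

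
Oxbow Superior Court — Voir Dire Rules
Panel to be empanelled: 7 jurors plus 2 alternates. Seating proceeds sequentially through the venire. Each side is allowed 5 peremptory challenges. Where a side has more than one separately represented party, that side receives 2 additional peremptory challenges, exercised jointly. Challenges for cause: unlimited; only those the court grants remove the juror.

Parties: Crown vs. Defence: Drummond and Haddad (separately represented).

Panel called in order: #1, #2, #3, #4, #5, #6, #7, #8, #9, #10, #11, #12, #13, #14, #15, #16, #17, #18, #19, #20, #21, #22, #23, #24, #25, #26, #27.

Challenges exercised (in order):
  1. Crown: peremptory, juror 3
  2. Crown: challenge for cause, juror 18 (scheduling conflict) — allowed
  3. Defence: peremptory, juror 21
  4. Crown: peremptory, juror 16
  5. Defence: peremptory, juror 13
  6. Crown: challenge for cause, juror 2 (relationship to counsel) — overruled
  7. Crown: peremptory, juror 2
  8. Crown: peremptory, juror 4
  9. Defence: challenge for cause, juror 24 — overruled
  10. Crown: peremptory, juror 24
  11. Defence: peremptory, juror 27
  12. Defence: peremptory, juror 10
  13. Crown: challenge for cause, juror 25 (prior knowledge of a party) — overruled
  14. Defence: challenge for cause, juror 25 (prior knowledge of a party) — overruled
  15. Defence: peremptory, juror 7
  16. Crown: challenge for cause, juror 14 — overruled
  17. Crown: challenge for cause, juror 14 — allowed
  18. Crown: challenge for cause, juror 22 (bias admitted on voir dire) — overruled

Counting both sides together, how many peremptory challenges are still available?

2

Crown allotment: 5. Defence allotment: 5 base + 2 multi-party = 7.
Crown peremptories used: #3, #16, #2, #4, #24 — 5 (for-cause on #18, #2, #25, #14, #14, #22 don't count).
Defence peremptories used: #21, #13, #27, #10, #7 — 5 (for-cause on #24, #25 don't count).
Remaining: (5 − 5) + (7 − 5) = 2.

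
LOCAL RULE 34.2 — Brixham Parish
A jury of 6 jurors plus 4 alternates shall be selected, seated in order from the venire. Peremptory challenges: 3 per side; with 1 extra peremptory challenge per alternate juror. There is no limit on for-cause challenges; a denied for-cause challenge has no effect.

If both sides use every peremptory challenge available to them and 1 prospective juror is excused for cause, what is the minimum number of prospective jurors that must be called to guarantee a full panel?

25

Seats to fill: 6 + 4 alternates = 10.
Peremptories: 3 + 1×4 = 7 per side × 2 sides = 14.
For-cause removals: 1.
Minimum venire: 10 + 14 + 1 = 25.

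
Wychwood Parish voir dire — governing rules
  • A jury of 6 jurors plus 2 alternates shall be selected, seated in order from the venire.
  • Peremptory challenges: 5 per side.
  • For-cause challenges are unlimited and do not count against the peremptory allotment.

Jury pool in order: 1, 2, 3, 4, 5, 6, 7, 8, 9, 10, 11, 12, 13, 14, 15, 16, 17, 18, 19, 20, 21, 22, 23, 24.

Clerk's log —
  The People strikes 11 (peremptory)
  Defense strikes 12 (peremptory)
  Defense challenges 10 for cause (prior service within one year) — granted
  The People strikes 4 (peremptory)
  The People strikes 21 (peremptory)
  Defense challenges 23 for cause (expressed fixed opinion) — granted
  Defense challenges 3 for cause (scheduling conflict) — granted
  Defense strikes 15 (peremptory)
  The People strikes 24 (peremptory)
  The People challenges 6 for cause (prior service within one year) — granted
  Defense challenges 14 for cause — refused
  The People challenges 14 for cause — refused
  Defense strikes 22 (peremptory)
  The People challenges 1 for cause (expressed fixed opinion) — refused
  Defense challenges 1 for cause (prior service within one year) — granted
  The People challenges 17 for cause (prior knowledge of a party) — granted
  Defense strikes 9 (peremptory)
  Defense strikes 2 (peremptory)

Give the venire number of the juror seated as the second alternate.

Removed: #1, #2, #3, #4, #6, #9, #10, #11, #12, #15, #17, #21, #22, #23, #24. (#14 stays — for-cause denied.)
Seating in order: seats 1–6 → #5, #7, #8, #13, #14, #16; alternates → #18, #19.
So alternate 2 is #19.

19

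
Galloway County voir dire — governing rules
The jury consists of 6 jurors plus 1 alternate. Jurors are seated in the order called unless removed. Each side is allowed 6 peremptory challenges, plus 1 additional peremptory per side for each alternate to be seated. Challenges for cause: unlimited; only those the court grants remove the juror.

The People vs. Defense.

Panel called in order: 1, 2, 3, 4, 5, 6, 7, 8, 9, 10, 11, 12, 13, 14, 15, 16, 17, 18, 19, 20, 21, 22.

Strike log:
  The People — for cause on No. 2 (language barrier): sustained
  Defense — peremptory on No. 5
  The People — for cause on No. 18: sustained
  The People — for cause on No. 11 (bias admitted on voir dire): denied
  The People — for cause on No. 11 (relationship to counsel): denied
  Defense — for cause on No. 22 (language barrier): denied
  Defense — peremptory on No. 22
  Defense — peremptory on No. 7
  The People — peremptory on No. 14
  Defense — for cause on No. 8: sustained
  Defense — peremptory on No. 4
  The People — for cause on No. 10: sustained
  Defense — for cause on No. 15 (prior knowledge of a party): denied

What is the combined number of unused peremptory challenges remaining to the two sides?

The People allotment: 6 base + 1 × 1 alternate = 7. Defense allotment: 6 base + 1 × 1 alternate = 7.
The People peremptories used: #14 — 1 (for-cause on #2, #18, #11, #11, #10 don't count).
Defense peremptories used: #5, #22, #7, #4 — 4 (for-cause on #22, #8, #15 don't count).
Remaining: (7 − 1) + (7 − 4) = 9.

9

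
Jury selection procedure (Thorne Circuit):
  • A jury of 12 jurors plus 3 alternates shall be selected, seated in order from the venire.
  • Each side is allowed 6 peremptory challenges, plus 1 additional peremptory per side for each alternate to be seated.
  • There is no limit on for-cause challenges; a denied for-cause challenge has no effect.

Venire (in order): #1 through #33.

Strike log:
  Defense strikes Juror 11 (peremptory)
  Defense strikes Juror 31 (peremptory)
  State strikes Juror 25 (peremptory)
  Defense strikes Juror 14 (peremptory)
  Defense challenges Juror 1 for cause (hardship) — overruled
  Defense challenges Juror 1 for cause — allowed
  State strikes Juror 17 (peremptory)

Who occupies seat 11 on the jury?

13

Removed: #1, #11, #14, #17, #25, #31.
Seating in order: seats 1–12 → #2, #3, #4, #5, #6, #7, #8, #9, #10, #12, #13, #15; alternates → #16, #18, #19.
So seat 11 is #13.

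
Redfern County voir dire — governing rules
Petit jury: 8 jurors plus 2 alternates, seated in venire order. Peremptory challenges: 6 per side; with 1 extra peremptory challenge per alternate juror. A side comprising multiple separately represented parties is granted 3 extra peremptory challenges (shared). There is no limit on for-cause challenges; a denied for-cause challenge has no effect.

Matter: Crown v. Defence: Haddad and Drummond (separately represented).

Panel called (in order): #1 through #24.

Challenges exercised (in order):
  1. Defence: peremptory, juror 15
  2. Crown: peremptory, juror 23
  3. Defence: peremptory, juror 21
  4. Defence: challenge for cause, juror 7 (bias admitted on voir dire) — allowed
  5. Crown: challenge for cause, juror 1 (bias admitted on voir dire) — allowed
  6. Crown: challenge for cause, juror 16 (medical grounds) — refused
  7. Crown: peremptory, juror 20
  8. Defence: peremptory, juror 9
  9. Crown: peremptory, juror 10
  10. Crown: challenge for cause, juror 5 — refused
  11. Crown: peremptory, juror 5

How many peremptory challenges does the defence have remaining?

Defence allotment: 6 base + 1 × 2 alternates + 3 multi-party = 11.
Defence peremptories used: #15, #21, #9 — 3 (the for-cause on #7 doesn't count).
Remaining: 11 − 3 = 8.

8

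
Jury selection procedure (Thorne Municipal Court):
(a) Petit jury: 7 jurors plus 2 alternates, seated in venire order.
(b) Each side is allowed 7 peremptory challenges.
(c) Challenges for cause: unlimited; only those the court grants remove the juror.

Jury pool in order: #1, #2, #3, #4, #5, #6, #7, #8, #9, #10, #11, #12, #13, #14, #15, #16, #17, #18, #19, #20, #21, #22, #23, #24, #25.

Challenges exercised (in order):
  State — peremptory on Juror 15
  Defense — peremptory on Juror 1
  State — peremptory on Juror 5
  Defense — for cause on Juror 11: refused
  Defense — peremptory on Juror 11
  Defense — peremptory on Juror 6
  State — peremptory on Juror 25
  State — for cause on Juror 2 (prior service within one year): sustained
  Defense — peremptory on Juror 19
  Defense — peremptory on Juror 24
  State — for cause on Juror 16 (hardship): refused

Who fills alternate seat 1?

13

Removed: #1, #2, #5, #6, #11, #15, #19, #24, #25. (#16 stays — for-cause denied.)
Seating in order: seats 1–7 → #3, #4, #7, #8, #9, #10, #12; alternates → #13, #14.
So alternate 1 is #13.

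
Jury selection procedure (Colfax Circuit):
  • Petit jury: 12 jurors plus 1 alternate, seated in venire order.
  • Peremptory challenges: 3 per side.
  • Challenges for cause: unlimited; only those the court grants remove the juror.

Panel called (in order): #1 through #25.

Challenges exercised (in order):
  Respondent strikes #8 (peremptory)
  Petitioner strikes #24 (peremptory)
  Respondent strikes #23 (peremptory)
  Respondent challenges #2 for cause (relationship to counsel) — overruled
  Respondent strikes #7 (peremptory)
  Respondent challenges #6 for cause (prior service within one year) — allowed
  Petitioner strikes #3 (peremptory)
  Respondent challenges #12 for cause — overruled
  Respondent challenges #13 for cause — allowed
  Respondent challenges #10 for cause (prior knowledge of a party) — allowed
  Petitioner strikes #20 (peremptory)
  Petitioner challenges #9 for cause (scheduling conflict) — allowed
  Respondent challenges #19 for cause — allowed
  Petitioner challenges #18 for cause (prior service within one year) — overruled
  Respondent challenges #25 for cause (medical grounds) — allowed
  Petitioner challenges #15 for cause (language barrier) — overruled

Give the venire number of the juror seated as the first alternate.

22

Removed: #3, #6, #7, #8, #9, #10, #13, #19, #20, #23, #24, #25. (#2, #12, #15, #18 stay — for-cause denied.)
Seating in order: seats 1–12 → #1, #2, #4, #5, #11, #12, #14, #15, #16, #17, #18, #21; alternates → #22.
So alternate 1 is #22.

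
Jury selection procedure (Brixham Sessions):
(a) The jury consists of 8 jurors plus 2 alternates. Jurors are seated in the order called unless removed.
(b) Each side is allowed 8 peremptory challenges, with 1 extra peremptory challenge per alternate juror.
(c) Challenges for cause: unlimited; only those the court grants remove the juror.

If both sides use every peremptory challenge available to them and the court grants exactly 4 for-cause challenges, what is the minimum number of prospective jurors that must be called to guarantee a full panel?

34

Seats to fill: 8 + 2 alternates = 10.
Peremptories: 8 + 1×2 = 10 per side × 2 sides = 20.
For-cause removals: 4.
Minimum venire: 10 + 20 + 4 = 34.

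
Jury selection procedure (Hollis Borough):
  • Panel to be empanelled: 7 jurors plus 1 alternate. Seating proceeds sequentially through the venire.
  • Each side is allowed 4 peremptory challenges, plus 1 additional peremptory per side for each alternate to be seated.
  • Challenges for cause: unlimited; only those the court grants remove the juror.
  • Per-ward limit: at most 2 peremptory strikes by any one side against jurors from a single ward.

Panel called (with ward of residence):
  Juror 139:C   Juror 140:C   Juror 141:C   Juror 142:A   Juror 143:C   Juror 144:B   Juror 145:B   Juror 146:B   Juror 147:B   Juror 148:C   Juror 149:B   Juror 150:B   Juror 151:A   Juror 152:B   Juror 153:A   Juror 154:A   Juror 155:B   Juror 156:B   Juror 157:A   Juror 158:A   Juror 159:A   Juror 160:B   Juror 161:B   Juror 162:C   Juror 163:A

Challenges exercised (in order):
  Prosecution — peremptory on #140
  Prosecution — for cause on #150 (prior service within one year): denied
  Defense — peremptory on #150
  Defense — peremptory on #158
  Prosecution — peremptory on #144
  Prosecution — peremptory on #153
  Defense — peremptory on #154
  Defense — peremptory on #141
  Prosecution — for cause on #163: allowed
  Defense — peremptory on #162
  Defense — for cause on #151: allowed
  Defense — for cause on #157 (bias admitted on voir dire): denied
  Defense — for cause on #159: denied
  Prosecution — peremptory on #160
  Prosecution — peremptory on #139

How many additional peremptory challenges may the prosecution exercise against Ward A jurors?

0

Prosecution peremptories so far: #140, #144, #153, #160, #139 — 5 of 5 used, 0 left overall.
Against Ward A: #153 — 1 used; per-ward cap 2 leaves 1.
Binding limit: min(0, 1) = 0.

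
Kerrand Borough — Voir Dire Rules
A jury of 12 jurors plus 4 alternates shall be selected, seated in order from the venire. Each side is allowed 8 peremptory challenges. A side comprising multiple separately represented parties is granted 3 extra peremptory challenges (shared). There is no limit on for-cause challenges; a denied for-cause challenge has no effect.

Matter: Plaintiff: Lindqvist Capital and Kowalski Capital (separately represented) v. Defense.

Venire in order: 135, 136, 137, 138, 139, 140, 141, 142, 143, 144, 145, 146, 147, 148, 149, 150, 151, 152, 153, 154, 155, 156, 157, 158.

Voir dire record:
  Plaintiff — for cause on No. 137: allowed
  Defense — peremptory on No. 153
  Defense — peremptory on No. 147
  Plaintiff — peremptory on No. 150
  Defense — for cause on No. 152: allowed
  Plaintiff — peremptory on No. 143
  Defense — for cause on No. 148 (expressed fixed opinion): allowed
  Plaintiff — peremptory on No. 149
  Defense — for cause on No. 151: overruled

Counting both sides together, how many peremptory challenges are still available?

Plaintiff allotment: 8 base + 3 multi-party = 11. Defense allotment: 8.
Plaintiff peremptories used: #150, #143, #149 — 3 (the for-cause on #137 doesn't count).
Defense peremptories used: #153, #147 — 2 (for-cause on #152, #148, #151 don't count).
Remaining: (11 − 3) + (8 − 2) = 14.

14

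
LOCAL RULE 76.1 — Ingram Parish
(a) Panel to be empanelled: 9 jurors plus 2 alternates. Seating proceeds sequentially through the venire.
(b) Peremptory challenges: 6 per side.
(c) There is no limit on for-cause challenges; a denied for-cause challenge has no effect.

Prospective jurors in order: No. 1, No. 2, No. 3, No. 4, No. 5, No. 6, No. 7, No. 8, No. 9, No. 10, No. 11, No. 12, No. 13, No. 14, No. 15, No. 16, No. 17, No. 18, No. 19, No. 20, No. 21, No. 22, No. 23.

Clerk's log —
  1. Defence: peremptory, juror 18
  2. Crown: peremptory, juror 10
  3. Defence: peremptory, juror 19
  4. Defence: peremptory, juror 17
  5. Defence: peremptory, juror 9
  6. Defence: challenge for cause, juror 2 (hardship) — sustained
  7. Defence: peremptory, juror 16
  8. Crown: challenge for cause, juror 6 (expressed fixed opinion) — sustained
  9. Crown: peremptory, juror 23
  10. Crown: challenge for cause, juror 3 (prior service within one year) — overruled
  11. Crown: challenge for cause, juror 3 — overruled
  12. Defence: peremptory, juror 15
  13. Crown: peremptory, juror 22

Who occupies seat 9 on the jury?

Removed: #2, #6, #9, #10, #15, #16, #17, #18, #19, #22, #23. (#3 stays — for-cause denied.)
Seating in order: seats 1–9 → #1, #3, #4, #5, #7, #8, #11, #12, #13; alternates → #14, #20.
So seat 9 is #13.

13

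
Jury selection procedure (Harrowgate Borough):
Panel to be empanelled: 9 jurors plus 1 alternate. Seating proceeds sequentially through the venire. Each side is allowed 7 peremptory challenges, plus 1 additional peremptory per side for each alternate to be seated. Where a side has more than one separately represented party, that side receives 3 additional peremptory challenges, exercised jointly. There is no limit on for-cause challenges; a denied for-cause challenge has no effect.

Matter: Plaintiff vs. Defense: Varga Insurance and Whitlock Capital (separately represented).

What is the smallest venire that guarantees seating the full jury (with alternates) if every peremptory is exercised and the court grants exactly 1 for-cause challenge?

Seats to fill: 9 + 1 alternates = 10.
Peremptories — Plaintiff: 7 + 1×1 = 8; Defense: 7 + 1×1 + 3 = 11; total 19.
For-cause removals: 1.
Minimum venire: 10 + 19 + 1 = 30.

30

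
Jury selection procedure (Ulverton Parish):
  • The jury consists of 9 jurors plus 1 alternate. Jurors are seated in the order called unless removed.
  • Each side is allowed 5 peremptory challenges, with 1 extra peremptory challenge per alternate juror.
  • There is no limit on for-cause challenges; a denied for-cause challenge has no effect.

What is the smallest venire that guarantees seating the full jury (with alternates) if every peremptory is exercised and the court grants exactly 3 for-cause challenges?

Seats to fill: 9 + 1 alternates = 10.
Peremptories: 5 + 1×1 = 6 per side × 2 sides = 12.
For-cause removals: 3.
Minimum venire: 10 + 12 + 3 = 25.

25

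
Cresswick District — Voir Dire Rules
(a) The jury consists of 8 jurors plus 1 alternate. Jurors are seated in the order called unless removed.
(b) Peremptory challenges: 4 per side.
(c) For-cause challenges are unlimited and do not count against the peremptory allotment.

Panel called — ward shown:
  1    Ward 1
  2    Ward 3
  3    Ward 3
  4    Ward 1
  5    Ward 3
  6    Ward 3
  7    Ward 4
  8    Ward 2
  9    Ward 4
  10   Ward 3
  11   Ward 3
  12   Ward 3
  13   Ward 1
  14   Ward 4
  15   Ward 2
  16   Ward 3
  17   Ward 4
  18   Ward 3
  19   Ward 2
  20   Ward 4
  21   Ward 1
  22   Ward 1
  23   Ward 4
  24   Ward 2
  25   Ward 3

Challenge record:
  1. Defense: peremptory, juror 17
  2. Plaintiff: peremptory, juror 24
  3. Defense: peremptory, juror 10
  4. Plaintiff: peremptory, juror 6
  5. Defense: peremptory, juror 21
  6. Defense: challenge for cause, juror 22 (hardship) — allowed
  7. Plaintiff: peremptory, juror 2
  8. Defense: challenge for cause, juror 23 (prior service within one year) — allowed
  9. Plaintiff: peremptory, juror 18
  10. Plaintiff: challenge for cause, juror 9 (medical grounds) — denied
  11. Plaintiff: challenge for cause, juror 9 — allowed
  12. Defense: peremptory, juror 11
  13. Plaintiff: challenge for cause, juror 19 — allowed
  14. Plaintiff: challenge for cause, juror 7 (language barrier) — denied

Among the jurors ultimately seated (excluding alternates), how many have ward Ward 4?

Removed: #2, #6, #9, #10, #11, #17, #18, #19, #21, #22, #23, #24.
Seated jurors 1–8: #1, #3, #4, #5, #7, #8, #12, #13 (alternates #14 not counted).
Of those, in Ward 4: #7 → 1.

1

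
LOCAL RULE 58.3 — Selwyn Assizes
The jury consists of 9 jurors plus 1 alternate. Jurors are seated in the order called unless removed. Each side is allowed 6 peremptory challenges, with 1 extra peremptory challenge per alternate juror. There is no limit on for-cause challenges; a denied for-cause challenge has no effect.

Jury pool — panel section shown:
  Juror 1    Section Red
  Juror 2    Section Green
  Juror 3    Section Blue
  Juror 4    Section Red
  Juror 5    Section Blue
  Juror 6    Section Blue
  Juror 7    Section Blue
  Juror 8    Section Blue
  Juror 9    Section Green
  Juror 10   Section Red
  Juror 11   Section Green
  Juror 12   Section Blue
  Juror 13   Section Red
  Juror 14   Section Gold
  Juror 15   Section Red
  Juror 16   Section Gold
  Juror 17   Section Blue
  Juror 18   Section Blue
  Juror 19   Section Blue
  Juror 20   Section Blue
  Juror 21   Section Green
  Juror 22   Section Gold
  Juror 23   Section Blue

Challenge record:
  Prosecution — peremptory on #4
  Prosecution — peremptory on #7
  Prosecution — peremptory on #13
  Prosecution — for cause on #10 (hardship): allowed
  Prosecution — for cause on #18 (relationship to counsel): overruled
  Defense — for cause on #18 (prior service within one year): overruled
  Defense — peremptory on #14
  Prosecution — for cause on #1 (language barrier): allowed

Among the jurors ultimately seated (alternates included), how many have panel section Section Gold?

Removed: #1, #4, #7, #10, #13, #14.
Seated (10 incl. alternates): #2, #3, #5, #6, #8, #9, #11, #12, #15, #16.
Of those, in Section Gold: #16 → 1.

1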